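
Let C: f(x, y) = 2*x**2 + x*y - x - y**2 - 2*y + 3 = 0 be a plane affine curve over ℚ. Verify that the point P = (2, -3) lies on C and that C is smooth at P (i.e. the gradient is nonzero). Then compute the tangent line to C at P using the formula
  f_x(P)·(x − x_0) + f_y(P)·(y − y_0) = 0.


Tangent line at P: 4*x + 6*y + 10 = 0.

Step 1: f(2, -3) = 0, so P lies on C.
Step 2: partial derivatives
  f_x(x, y) = 4*x + y - 1, f_y(x, y) = x - 2*y - 2.
  f_x(P) = 4, f_y(P) = 6 (gradient nonzero, so P is smooth).
Step 3: tangent line at P: 4·(x − 2) + 6·(y − -3) = 0.
Expanding: 4*x + 6*y + 10 = 0.


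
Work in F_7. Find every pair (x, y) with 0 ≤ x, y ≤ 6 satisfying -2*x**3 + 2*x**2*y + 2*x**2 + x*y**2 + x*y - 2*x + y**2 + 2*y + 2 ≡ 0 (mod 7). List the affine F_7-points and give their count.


Affine F_7-points: {(1, 0), (1, 1), (3, 5), (5, 2), (5, 6), (6, 2)}; count = 6.

For each of the 49 pairs (x, y) ∈ F_7², evaluate f(x, y) mod 7. Record the zeros.
  x = 0: [0↦2, 1↦5, 2↦3, 3↦3, 4↦5, 5↦2, 6↦1]  zeros at y ∈ ∅
  x = 1: [0↦0, 1↦0, 2↦4, 3↦5, 4↦3, 5↦5, 6↦4]  zeros at y ∈ {0, 1}
  x = 2: [0↦4, 1↦5, 2↦5, 3↦4, 4↦2, 5↦6, 6↦2]  zeros at y ∈ ∅
  x = 3: [0↦2, 1↦1, 2↦1, 3↦2, 4↦4, 5↦0, 6↦4]  zeros at y ∈ {5}
  x = 4: [0↦3, 1↦4, 2↦1, 3↦1, 4↦4, 5↦3, 6↦5]  zeros at y ∈ ∅
  x = 5: [0↦2, 1↦2, 2↦0, 3↦3, 4↦4, 5↦3, 6↦0]  zeros at y ∈ {2, 6}
  x = 6: [0↦1, 1↦4, 2↦0, 3↦3, 4↦6, 5↦2, 6↦5]  zeros at y ∈ {2}
Collecting zeros: affine points = {(1, 0), (1, 1), (3, 5), (5, 2), (5, 6), (6, 2)}.
Total count |C(F_7)_aff| = 6.


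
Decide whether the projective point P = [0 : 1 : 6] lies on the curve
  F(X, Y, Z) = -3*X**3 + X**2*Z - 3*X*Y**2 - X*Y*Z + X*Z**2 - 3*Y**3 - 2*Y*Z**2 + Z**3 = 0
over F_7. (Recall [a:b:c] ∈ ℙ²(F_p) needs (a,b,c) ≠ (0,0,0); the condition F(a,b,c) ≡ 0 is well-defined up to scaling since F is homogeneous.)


F(0,1,6) ≡ 1 (mod 7); P is NOT on the curve.

Evaluate F(0, 1, 6) term-by-term (mod 7).
  -3*X**3 ↦ -3·0·1·1 = 0
  X**2*Z ↦ 1·0·1·6 = 0
  -3*X*Y**2 ↦ -3·0·1·1 = 0
  -X*Y*Z ↦ -1·0·1·6 = 0
  X*Z**2 ↦ 1·0·1·36 = 0
  -3*Y**3 ↦ -3·1·1·1 = -3
  -2*Y*Z**2 ↦ -2·1·1·36 = -72
  Z**3 ↦ 1·1·1·216 = 216
Sum: F(0, 1, 6) = (0) + (0) + (0) + (0) + (0) + (-3) + (-72) + (216) = 141.
Reducing mod 7: 141 ≡ 1 (mod 7).
Since F(a, b, c) ≡ 1 ≠ 0 (mod 7), P does NOT lie on the curve.


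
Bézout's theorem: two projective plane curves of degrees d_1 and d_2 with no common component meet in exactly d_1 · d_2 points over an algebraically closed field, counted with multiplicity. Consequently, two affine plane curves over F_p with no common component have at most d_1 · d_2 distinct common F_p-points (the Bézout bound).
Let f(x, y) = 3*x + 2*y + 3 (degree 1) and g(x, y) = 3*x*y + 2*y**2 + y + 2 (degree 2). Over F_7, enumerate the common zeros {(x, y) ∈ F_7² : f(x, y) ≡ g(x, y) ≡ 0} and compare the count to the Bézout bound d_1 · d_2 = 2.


Common zeros: {(3, 1)}; count = 1; Bézout bound = 2.

deg(f) = 1, deg(g) = 2, so Bézout bound = 2.
Scan x ∈ F_7. For each x, list the y ∈ F_7 with f(x, y) ≡ 0 and those with g(x, y) ≡ 0 (mod 7); the common zeros in that column are the intersection.
  x = 0: f ≡ 0 at y ∈ {2}; g ≡ 0 at y ∈ ∅; common: ∅.
  x = 1: f ≡ 0 at y ∈ {4}; g ≡ 0 at y ∈ {6}; common: ∅.
  x = 2: f ≡ 0 at y ∈ {6}; g ≡ 0 at y ∈ ∅; common: ∅.
  x = 3: f ≡ 0 at y ∈ {1}; g ≡ 0 at y ∈ {1}; common: {1}.
  x = 4: f ≡ 0 at y ∈ {3}; g ≡ 0 at y ∈ ∅; common: ∅.
  x = 5: f ≡ 0 at y ∈ {5}; g ≡ 0 at y ∈ {2, 4}; common: ∅.
  x = 6: f ≡ 0 at y ∈ {0}; g ≡ 0 at y ∈ {3, 5}; common: ∅.
Collecting: common zeros = {(3, 1)}, so the count is 1.
Comparison with the Bézout bound: 1 ≤ 2 = deg(f)·deg(g), as expected for curves with no common component (the affine F_7-count falls short of the bound because intersections may lie at infinity, over extension fields, or carry multiplicity).


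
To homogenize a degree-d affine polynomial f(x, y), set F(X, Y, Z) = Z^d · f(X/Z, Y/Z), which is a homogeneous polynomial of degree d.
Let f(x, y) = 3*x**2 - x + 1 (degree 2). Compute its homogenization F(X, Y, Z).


F(X, Y, Z) = 3*X**2 - X*Z + Z**2

deg(f) = 2.
Substitute x = X/Z, y = Y/Z into f, then multiply by Z^2.
  monomial 3·x^2·y^0 ↦ 3·X^2·Y^0·Z^0.
  monomial -1·x^1·y^0 ↦ -1·X^1·Y^0·Z^1.
  monomial 1·x^0·y^0 ↦ 1·X^0·Y^0·Z^2.
Collecting: F(X, Y, Z) = 3*X**2 - X*Z + Z**2.


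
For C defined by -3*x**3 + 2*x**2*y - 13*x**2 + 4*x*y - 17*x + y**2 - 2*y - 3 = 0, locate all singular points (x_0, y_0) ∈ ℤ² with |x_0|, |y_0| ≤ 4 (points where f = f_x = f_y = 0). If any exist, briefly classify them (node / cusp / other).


Singular points: {(-1, 2)}; classification: cusp.

Compute partial derivatives:
  f_x = -9*x**2 + 4*x*y - 26*x + 4*y - 17.
  f_y = 2*x**2 + 4*x + 2*y - 2.
Scan x_0 ∈ {−4, ..., 4}. For each x_0, f_y(x_0, y) is a polynomial in y; find its integer roots y ∈ {−4, ..., 4}, then test f_x and f at those candidates.
  x = -4: f_y(-4, y) = 2*y + 14; no integer root y with |y| ≤ 4.
  x = -3: f_y(-3, y) = 2*y + 4; vanishes at y ∈ {-2}. (-3, -2): f_x = -4 ≠ 0.
  x = -2: f_y(-2, y) = 2*y - 2; vanishes at y ∈ {1}. (-2, 1): f_x = -5 ≠ 0.
  x = -1: f_y(-1, y) = 2*y - 4; vanishes at y ∈ {2}. (-1, 2): f_x = 0, f = 0 — SINGULAR.
  x = 0: f_y(0, y) = 2*y - 2; vanishes at y ∈ {1}. (0, 1): f_x = -13 ≠ 0.
  x = 1: f_y(1, y) = 2*y + 4; vanishes at y ∈ {-2}. (1, -2): f_x = -68 ≠ 0.
  x = 2: f_y(2, y) = 2*y + 14; no integer root y with |y| ≤ 4.
  x = 3: f_y(3, y) = 2*y + 28; no integer root y with |y| ≤ 4.
  x = 4: f_y(4, y) = 2*y + 46; no integer root y with |y| ≤ 4.
Only singular point on the grid: (-1, 2).
Classify: substitute x = -1 + u, y = 2 + v and expand: f = -3*u**3 + 2*u**2*v + v**2.
No constant or linear terms (consistent with a singular point). Quadratic part: v**2. Cubic part: -3*u**3 + 2*u**2*v.
The quadratic part v**2 is a perfect square, so there is a single (double) tangent line v = 0, i.e. y = 2. Restricting the cubic part to that line (v = 0) leaves -3*u**3 ≠ 0, so f is not divisible by v and the branch is v² ≈ 3*u**3 to lowest order — this is a cusp.
Classification: cusp.


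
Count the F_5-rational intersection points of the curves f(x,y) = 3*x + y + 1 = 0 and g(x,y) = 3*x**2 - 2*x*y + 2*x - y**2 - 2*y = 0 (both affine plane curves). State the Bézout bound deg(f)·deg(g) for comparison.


Common zeros: {(1, 1)}; count = 1; Bézout bound = 2.

deg(f) = 1, deg(g) = 2, so Bézout bound = 2.
Scan x ∈ F_5. For each x, list the y ∈ F_5 with f(x, y) ≡ 0 and those with g(x, y) ≡ 0 (mod 5); the common zeros in that column are the intersection.
  x = 0: f ≡ 0 at y ∈ {4}; g ≡ 0 at y ∈ {0, 3}; common: ∅.
  x = 1: f ≡ 0 at y ∈ {1}; g ≡ 0 at y ∈ {0, 1}; common: {1}.
  x = 2: f ≡ 0 at y ∈ {3}; g ≡ 0 at y ∈ {2}; common: ∅.
  x = 3: f ≡ 0 at y ∈ {0}; g ≡ 0 at y ∈ {3, 4}; common: ∅.
  x = 4: f ≡ 0 at y ∈ {2}; g ≡ 0 at y ∈ {1, 4}; common: ∅.
Collecting: common zeros = {(1, 1)}, so the count is 1.
Comparison with the Bézout bound: 1 ≤ 2 = deg(f)·deg(g), as expected for curves with no common component (the affine F_5-count falls short of the bound because intersections may lie at infinity, over extension fields, or carry multiplicity).


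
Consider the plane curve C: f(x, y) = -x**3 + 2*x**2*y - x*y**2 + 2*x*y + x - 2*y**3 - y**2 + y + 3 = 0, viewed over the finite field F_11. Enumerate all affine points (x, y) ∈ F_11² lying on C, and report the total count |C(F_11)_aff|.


Affine F_11-points: {(1, 2), (4, 2), (4, 3), (4, 9), (6, 10), (10, 2), (10, 4), (10, 5)}; count = 8.

For each of the 121 pairs (x, y) ∈ F_11², evaluate f(x, y) mod 11. Record the zeros.
  x = 0: [0↦3, 1↦1, 2↦7, 3↦9, 4↦6, 5↦8, 6↦3, 7↦1, 8↦1, 9↦2, 10↦3]  zeros at y ∈ ∅
  x = 1: [0↦3, 1↦4, 2↦0, 3↦1, 4↦6, 5↦3, 6↦2, 7↦2, 8↦2, 9↦1, 10↦9]  zeros at y ∈ {2}
  x = 2: [0↦8, 1↦5, 2↦6, 3↦10, 4↦5, 5↦1, 6↦8, 7↦3, 8↦7, 9↦8, 10↦5]  zeros at y ∈ ∅
  x = 3: [0↦1, 1↦9, 2↦8, 3↦8, 4↦8, 5↦7, 6↦4, 7↦9, 8↦10, 9↦6, 10↦7]  zeros at y ∈ ∅
  x = 4: [0↦9, 1↦10, 2↦0, 3↦0, 4↦9, 5↦4, 6↦6, 7↦3, 8↦5, 9↦0, 10↦9]  zeros at y ∈ {2, 3, 9}
  x = 5: [0↦4, 1↦2, 2↦9, 3↦2, 4↦2, 5↦8, 6↦8, 7↦1, 8↦8, 9↦6, 10↦5]  zeros at y ∈ ∅
  x = 6: [0↦2, 1↦1, 2↦7, 3↦8, 4↦3, 5↦2, 6↦4, 7↦8, 8↦2, 9↦7, 10↦0]  zeros at y ∈ {10}
  x = 7: [0↦8, 1↦1, 2↦10, 3↦1, 4↦6, 5↦2, 6↦10, 7↦7, 8↦3, 9↦8, 10↦10]  zeros at y ∈ ∅
  x = 8: [0↦5, 1↦7, 2↦1, 3↦8, 4↦5, 5↦2, 6↦9, 7↦3, 8↦5, 9↦3, 10↦7]  zeros at y ∈ ∅
  x = 9: [0↦9, 1↦2, 2↦7, 3↦1, 4↦5, 5↦7, 6↦6, 7↦1, 8↦2, 9↦8, 10↦7]  zeros at y ∈ ∅
  x = 10: [0↦3, 1↦2, 2↦0, 3↦7, 4↦0, 5↦0, 6↦6, 7↦6, 8↦10, 9↦6, 10↦4]  zeros at y ∈ {2, 4, 5}
Collecting zeros: affine points = {(1, 2), (4, 2), (4, 3), (4, 9), (6, 10), (10, 2), (10, 4), (10, 5)}.
Total count |C(F_11)_aff| = 8.


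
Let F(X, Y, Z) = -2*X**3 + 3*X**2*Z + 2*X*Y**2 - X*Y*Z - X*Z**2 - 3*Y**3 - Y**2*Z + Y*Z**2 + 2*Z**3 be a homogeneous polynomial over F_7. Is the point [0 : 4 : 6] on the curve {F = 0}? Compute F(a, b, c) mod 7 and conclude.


F(0,4,6) ≡ 1 (mod 7); P is NOT on the curve.

Evaluate F(0, 4, 6) term-by-term (mod 7).
  -2*X**3 ↦ -2·0·1·1 = 0
  3*X**2*Z ↦ 3·0·1·6 = 0
  2*X*Y**2 ↦ 2·0·16·1 = 0
  -X*Y*Z ↦ -1·0·4·6 = 0
  -X*Z**2 ↦ -1·0·1·36 = 0
  -3*Y**3 ↦ -3·1·64·1 = -192
  -Y**2*Z ↦ -1·1·16·6 = -96
  Y*Z**2 ↦ 1·1·4·36 = 144
  2*Z**3 ↦ 2·1·1·216 = 432
Sum: F(0, 4, 6) = (0) + (0) + (0) + (0) + (0) + (-192) + (-96) + (144) + (432) = 288.
Reducing mod 7: 288 ≡ 1 (mod 7).
Since F(a, b, c) ≡ 1 ≠ 0 (mod 7), P does NOT lie on the curve.


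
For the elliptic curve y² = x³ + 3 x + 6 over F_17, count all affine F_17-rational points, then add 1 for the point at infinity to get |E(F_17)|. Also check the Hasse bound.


Affine points = {(3, 5), (3, 12), (6, 6), (6, 11), (7, 8), (7, 9), (8, 7), (8, 10), (10, 4), (10, 13), (12, 6), (12, 11), (13, 7), (13, 10), (14, 2), (14, 15), (15, 3), (15, 14), (16, 6), (16, 11)}; affine count = 20; |E(F_17)| = 21.

Discriminant check: Δ ∝ 4a³ + 27b² = 4·3³ + 27·6² = 4·27 + 27·36 ≡ 9 (mod 17). Nonzero ⇒ E is nonsingular.
For each x ∈ F_17, compute rhs = x³ + 3·x + 6 mod 17, then count y ∈ F_17 with y² ≡ rhs.
  x = 0: rhs = 6, matching y values: none (0 points).
  x = 1: rhs = 10, matching y values: none (0 points).
  x = 2: rhs = 3, matching y values: none (0 points).
  x = 3: rhs = 8, matching y values: 5, 12 (2 points).
  x = 4: rhs = 14, matching y values: none (0 points).
  x = 5: rhs = 10, matching y values: none (0 points).
  x = 6: rhs = 2, matching y values: 6, 11 (2 points).
  x = 7: rhs = 13, matching y values: 8, 9 (2 points).
  x = 8: rhs = 15, matching y values: 7, 10 (2 points).
  x = 9: rhs = 14, matching y values: none (0 points).
  x = 10: rhs = 16, matching y values: 4, 13 (2 points).
  x = 11: rhs = 10, matching y values: none (0 points).
  x = 12: rhs = 2, matching y values: 6, 11 (2 points).
  x = 13: rhs = 15, matching y values: 7, 10 (2 points).
  x = 14: rhs = 4, matching y values: 2, 15 (2 points).
  x = 15: rhs = 9, matching y values: 3, 14 (2 points).
  x = 16: rhs = 2, matching y values: 6, 11 (2 points).
Total affine count: 20.
Full point count |E(F_17)| = 20 + 1 = 21.
Hasse bound: |21 − (17+1)| = |3| = 3 ≤ 2√17 ≈ 8.2462 ✓.


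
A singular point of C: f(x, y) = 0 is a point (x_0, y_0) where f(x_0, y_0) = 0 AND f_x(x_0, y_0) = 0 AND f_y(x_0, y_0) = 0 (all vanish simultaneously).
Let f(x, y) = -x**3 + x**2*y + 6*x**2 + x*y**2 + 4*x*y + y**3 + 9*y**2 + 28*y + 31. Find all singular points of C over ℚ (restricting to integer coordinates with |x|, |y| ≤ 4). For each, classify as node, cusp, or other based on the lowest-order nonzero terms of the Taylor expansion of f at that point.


Singular points: {(1, -3)}; classification: cusp.

Compute partial derivatives:
  f_x = -3*x**2 + 2*x*y + 12*x + y**2 + 4*y.
  f_y = x**2 + 2*x*y + 4*x + 3*y**2 + 18*y + 28.
Scan x_0 ∈ {−4, ..., 4}. For each x_0, f_y(x_0, y) is a polynomial in y; find its integer roots y ∈ {−4, ..., 4}, then test f_x and f at those candidates.
  x = -4: f_y(-4, y) = 3*y**2 + 10*y + 28; no integer root y with |y| ≤ 4.
  x = -3: f_y(-3, y) = 3*y**2 + 12*y + 25; no integer root y with |y| ≤ 4.
  x = -2: f_y(-2, y) = 3*y**2 + 14*y + 24; no integer root y with |y| ≤ 4.
  x = -1: f_y(-1, y) = 3*y**2 + 16*y + 25; no integer root y with |y| ≤ 4.
  x = 0: f_y(0, y) = 3*y**2 + 18*y + 28; no integer root y with |y| ≤ 4.
  x = 1: f_y(1, y) = 3*y**2 + 20*y + 33; vanishes at y ∈ {-3}. (1, -3): f_x = 0, f = 0 — SINGULAR.
  x = 2: f_y(2, y) = 3*y**2 + 22*y + 40; vanishes at y ∈ {-4}. (2, -4): f_x = -4 ≠ 0.
  x = 3: f_y(3, y) = 3*y**2 + 24*y + 49; no integer root y with |y| ≤ 4.
  x = 4: f_y(4, y) = 3*y**2 + 26*y + 60; no integer root y with |y| ≤ 4.
Only singular point on the grid: (1, -3).
Classify: substitute x = 1 + u, y = -3 + v and expand: f = -u**3 + u**2*v + u*v**2 + v**3 + v**2.
No constant or linear terms (consistent with a singular point). Quadratic part: v**2. Cubic part: -u**3 + u**2*v + u*v**2 + v**3.
The quadratic part v**2 is a perfect square, so there is a single (double) tangent line v = 0, i.e. y = -3. Restricting the cubic part to that line (v = 0) leaves -u**3 ≠ 0, so f is not divisible by v and the branch is v² ≈ u**3 to lowest order — this is a cusp.
Classification: cusp.


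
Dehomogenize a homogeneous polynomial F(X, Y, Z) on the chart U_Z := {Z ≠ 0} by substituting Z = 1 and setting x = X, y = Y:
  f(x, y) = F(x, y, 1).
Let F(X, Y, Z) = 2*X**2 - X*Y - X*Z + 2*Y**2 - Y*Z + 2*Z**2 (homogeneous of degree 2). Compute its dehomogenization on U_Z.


f(x, y) = 2*x**2 - x*y - x + 2*y**2 - y + 2

On U_Z we set Z = 1. Each monomial c·X^i·Y^j·Z^k in F becomes c·x^i·y^j·1^k = c·x^i·y^j.
Substituting Z = 1: F(X, Y, 1) = 2*x**2 - x*y - x + 2*y**2 - y + 2.
Note: deg(f) ≤ deg(F) = 2; strict inequality happens when F is divisible by Z (lost terms).


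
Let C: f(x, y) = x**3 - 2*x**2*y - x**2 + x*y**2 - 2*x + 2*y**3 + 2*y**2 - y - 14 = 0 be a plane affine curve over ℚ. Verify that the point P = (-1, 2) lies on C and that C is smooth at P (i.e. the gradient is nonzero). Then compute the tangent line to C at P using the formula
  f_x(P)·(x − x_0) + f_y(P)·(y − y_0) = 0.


Tangent line at P: 15*x + 25*y - 35 = 0.

Step 1: f(-1, 2) = 0, so P lies on C.
Step 2: partial derivatives
  f_x(x, y) = 3*x**2 - 4*x*y - 2*x + y**2 - 2, f_y(x, y) = -2*x**2 + 2*x*y + 6*y**2 + 4*y - 1.
  f_x(P) = 15, f_y(P) = 25 (gradient nonzero, so P is smooth).
Step 3: tangent line at P: 15·(x − -1) + 25·(y − 2) = 0.
Expanding: 15*x + 25*y - 35 = 0.


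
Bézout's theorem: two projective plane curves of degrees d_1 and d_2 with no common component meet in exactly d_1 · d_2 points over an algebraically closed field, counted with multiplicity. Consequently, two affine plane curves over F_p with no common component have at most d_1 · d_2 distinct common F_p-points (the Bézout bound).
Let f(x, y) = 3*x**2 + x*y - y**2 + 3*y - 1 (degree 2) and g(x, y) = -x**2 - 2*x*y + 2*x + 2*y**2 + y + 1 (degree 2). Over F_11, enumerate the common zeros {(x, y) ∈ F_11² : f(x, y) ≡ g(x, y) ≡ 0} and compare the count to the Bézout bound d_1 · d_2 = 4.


Common zeros: {(9, 1), (10, 6)}; count = 2; Bézout bound = 4.

deg(f) = 2, deg(g) = 2, so Bézout bound = 4.
Scan x ∈ F_11. For each x, list the y ∈ F_11 with f(x, y) ≡ 0 and those with g(x, y) ≡ 0 (mod 11); the common zeros in that column are the intersection.
  x = 0: f ≡ 0 at y ∈ {5, 9}; g ≡ 0 at y ∈ {2, 3}; common: ∅.
  x = 1: f ≡ 0 at y ∈ ∅; g ≡ 0 at y ∈ ∅; common: ∅.
  x = 2: f ≡ 0 at y ∈ {0, 5}; g ≡ 0 at y ∈ {1, 6}; common: ∅.
  x = 3: f ≡ 0 at y ∈ ∅; g ≡ 0 at y ∈ ∅; common: ∅.
  x = 4: f ≡ 0 at y ∈ ∅; g ≡ 0 at y ∈ ∅; common: ∅.
  x = 5: f ≡ 0 at y ∈ ∅; g ≡ 0 at y ∈ ∅; common: ∅.
  x = 6: f ≡ 0 at y ∈ {2, 7}; g ≡ 0 at y ∈ ∅; common: ∅.
  x = 7: f ≡ 0 at y ∈ ∅; g ≡ 0 at y ∈ {3, 9}; common: ∅.
  x = 8: f ≡ 0 at y ∈ {2, 9}; g ≡ 0 at y ∈ ∅; common: ∅.
  x = 9: f ≡ 0 at y ∈ {0, 1}; g ≡ 0 at y ∈ {1, 2}; common: {1}.
  x = 10: f ≡ 0 at y ∈ {6, 7}; g ≡ 0 at y ∈ {6, 9}; common: {6}.
Collecting: common zeros = {(9, 1), (10, 6)}, so the count is 2.
Comparison with the Bézout bound: 2 ≤ 4 = deg(f)·deg(g), as expected for curves with no common component (the affine F_11-count falls short of the bound because intersections may lie at infinity, over extension fields, or carry multiplicity).


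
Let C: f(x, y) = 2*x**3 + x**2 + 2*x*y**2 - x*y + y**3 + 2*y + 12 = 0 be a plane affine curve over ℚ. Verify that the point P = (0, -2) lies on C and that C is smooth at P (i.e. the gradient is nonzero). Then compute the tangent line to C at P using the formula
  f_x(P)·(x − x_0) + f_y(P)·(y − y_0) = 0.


Tangent line at P: 10*x + 14*y + 28 = 0.

Step 1: f(0, -2) = 0, so P lies on C.
Step 2: partial derivatives
  f_x(x, y) = 6*x**2 + 2*x + 2*y**2 - y, f_y(x, y) = 4*x*y - x + 3*y**2 + 2.
  f_x(P) = 10, f_y(P) = 14 (gradient nonzero, so P is smooth).
Step 3: tangent line at P: 10·(x − 0) + 14·(y − -2) = 0.
Expanding: 10*x + 14*y + 28 = 0.


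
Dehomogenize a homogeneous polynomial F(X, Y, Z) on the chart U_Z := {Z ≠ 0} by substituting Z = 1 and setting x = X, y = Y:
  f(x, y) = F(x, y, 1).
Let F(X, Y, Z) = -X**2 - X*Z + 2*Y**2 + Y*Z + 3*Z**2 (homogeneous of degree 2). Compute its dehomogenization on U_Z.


f(x, y) = -x**2 - x + 2*y**2 + y + 3

On U_Z we set Z = 1. Each monomial c·X^i·Y^j·Z^k in F becomes c·x^i·y^j·1^k = c·x^i·y^j.
Substituting Z = 1: F(X, Y, 1) = -x**2 - x + 2*y**2 + y + 3.
Note: deg(f) ≤ deg(F) = 2; strict inequality happens when F is divisible by Z (lost terms).


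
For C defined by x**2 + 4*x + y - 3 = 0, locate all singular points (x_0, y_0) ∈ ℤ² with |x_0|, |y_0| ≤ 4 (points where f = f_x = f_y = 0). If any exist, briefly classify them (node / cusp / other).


No singular points in the scanned grid; C is smooth there.

Compute partial derivatives:
  f_x = 2*x + 4.
  f_y = 1.
f_y = 1 is a nonzero constant, so f_y never vanishes: no point (x, y) can satisfy f = f_x = f_y = 0. In particular no (x, y) ∈ {−4, ..., 4}² is singular; the curve is smooth.


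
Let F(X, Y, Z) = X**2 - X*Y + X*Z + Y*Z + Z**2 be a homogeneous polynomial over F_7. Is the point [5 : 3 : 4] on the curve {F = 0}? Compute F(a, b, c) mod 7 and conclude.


F(5,3,4) ≡ 2 (mod 7); P is NOT on the curve.

Evaluate F(5, 3, 4) term-by-term (mod 7).
  X**2 ↦ 1·25·1·1 = 25
  -X*Y ↦ -1·5·3·1 = -15
  X*Z ↦ 1·5·1·4 = 20
  Y*Z ↦ 1·1·3·4 = 12
  Z**2 ↦ 1·1·1·16 = 16
Sum: F(5, 3, 4) = (25) + (-15) + (20) + (12) + (16) = 58.
Reducing mod 7: 58 ≡ 2 (mod 7).
Since F(a, b, c) ≡ 2 ≠ 0 (mod 7), P does NOT lie on the curve.


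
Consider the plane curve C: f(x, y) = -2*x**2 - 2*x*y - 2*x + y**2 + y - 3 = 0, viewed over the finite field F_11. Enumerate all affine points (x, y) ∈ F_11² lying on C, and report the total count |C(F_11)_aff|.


Affine F_11-points: {(2, 4), (2, 10), (3, 2), (3, 3), (4, 3), (4, 4), (5, 2), (5, 7), (9, 7), (9, 10)}; count = 10.

For each of the 121 pairs (x, y) ∈ F_11², evaluate f(x, y) mod 11. Record the zeros.
  x = 0: [0↦8, 1↦10, 2↦3, 3↦9, 4↦6, 5↦5, 6↦6, 7↦9, 8↦3, 9↦10, 10↦8]  zeros at y ∈ ∅
  x = 1: [0↦4, 1↦4, 2↦6, 3↦10, 4↦5, 5↦2, 6↦1, 7↦2, 8↦5, 9↦10, 10↦6]  zeros at y ∈ ∅
  x = 2: [0↦7, 1↦5, 2↦5, 3↦7, 4↦0, 5↦6, 6↦3, 7↦2, 8↦3, 9↦6, 10↦0]  zeros at y ∈ {4, 10}
  x = 3: [0↦6, 1↦2, 2↦0, 3↦0, 4↦2, 5↦6, 6↦1, 7↦9, 8↦8, 9↦9, 10↦1]  zeros at y ∈ {2, 3}
  x = 4: [0↦1, 1↦6, 2↦2, 3↦0, 4↦0, 5↦2, 6↦6, 7↦1, 8↦9, 9↦8, 10↦9]  zeros at y ∈ {3, 4}
  x = 5: [0↦3, 1↦6, 2↦0, 3↦7, 4↦5, 5↦5, 6↦7, 7↦0, 8↦6, 9↦3, 10↦2]  zeros at y ∈ {2, 7}
  x = 6: [0↦1, 1↦2, 2↦5, 3↦10, 4↦6, 5↦4, 6↦4, 7↦6, 8↦10, 9↦5, 10↦2]  zeros at y ∈ ∅
  x = 7: [0↦6, 1↦5, 2↦6, 3↦9, 4↦3, 5↦10, 6↦8, 7↦8, 8↦10, 9↦3, 10↦9]  zeros at y ∈ ∅
  x = 8: [0↦7, 1↦4, 2↦3, 3↦4, 4↦7, 5↦1, 6↦8, 7↦6, 8↦6, 9↦8, 10↦1]  zeros at y ∈ ∅
  x = 9: [0↦4, 1↦10, 2↦7, 3↦6, 4↦7, 5↦10, 6↦4, 7↦0, 8↦9, 9↦9, 10↦0]  zeros at y ∈ {7, 10}
  x = 10: [0↦8, 1↦1, 2↦7, 3↦4, 4↦3, 5↦4, 6↦7, 7↦1, 8↦8, 9↦6, 10↦6]  zeros at y ∈ ∅
Collecting zeros: affine points = {(2, 4), (2, 10), (3, 2), (3, 3), (4, 3), (4, 4), (5, 2), (5, 7), (9, 7), (9, 10)}.
Total count |C(F_11)_aff| = 10.


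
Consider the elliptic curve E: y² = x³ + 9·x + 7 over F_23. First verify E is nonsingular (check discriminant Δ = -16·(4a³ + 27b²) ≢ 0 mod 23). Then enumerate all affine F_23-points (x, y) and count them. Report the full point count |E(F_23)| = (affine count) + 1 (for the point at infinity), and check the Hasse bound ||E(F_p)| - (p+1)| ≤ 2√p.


Affine points = {(5, 4), (5, 19), (6, 1), (6, 22), (8, 4), (8, 19), (9, 9), (9, 14), (10, 4), (10, 19), (12, 7), (12, 16), (14, 5), (14, 18), (17, 6), (17, 17), (21, 2), (21, 21)}; affine count = 18; |E(F_23)| = 19.

Discriminant check: Δ ∝ 4a³ + 27b² = 4·9³ + 27·7² = 4·729 + 27·49 ≡ 7 (mod 23). Nonzero ⇒ E is nonsingular.
For each x ∈ F_23, compute rhs = x³ + 9·x + 7 mod 23, then count y ∈ F_23 with y² ≡ rhs.
  x = 0: rhs = 7, matching y values: none (0 points).
  x = 1: rhs = 17, matching y values: none (0 points).
  x = 2: rhs = 10, matching y values: none (0 points).
  x = 3: rhs = 15, matching y values: none (0 points).
  x = 4: rhs = 15, matching y values: none (0 points).
  x = 5: rhs = 16, matching y values: 4, 19 (2 points).
  x = 6: rhs = 1, matching y values: 1, 22 (2 points).
  x = 7: rhs = 22, matching y values: none (0 points).
  x = 8: rhs = 16, matching y values: 4, 19 (2 points).
  x = 9: rhs = 12, matching y values: 9, 14 (2 points).
  x = 10: rhs = 16, matching y values: 4, 19 (2 points).
  x = 11: rhs = 11, matching y values: none (0 points).
  x = 12: rhs = 3, matching y values: 7, 16 (2 points).
  x = 13: rhs = 21, matching y values: none (0 points).
  x = 14: rhs = 2, matching y values: 5, 18 (2 points).
  x = 15: rhs = 21, matching y values: none (0 points).
  x = 16: rhs = 15, matching y values: none (0 points).
  x = 17: rhs = 13, matching y values: 6, 17 (2 points).
  x = 18: rhs = 21, matching y values: none (0 points).
  x = 19: rhs = 22, matching y values: none (0 points).
  x = 20: rhs = 22, matching y values: none (0 points).
  x = 21: rhs = 4, matching y values: 2, 21 (2 points).
  x = 22: rhs = 20, matching y values: none (0 points).
Total affine count: 18.
Full point count |E(F_23)| = 18 + 1 = 19.
Hasse bound: |19 − (23+1)| = |-5| = 5 ≤ 2√23 ≈ 9.5917 ✓.


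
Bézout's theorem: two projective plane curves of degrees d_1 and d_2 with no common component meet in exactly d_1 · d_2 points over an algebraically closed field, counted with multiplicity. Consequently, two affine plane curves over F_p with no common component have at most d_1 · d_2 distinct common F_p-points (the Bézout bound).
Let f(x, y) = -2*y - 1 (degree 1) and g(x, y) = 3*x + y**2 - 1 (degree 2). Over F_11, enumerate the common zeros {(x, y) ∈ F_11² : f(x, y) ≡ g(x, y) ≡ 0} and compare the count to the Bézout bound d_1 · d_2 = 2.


Common zeros: {(3, 5)}; count = 1; Bézout bound = 2.

deg(f) = 1, deg(g) = 2, so Bézout bound = 2.
Scan x ∈ F_11. For each x, list the y ∈ F_11 with f(x, y) ≡ 0 and those with g(x, y) ≡ 0 (mod 11); the common zeros in that column are the intersection.
  x = 0: f ≡ 0 at y ∈ {5}; g ≡ 0 at y ∈ {1, 10}; common: ∅.
  x = 1: f ≡ 0 at y ∈ {5}; g ≡ 0 at y ∈ {3, 8}; common: ∅.
  x = 2: f ≡ 0 at y ∈ {5}; g ≡ 0 at y ∈ ∅; common: ∅.
  x = 3: f ≡ 0 at y ∈ {5}; g ≡ 0 at y ∈ {5, 6}; common: {5}.
  x = 4: f ≡ 0 at y ∈ {5}; g ≡ 0 at y ∈ {0}; common: ∅.
  x = 5: f ≡ 0 at y ∈ {5}; g ≡ 0 at y ∈ ∅; common: ∅.
  x = 6: f ≡ 0 at y ∈ {5}; g ≡ 0 at y ∈ {4, 7}; common: ∅.
  x = 7: f ≡ 0 at y ∈ {5}; g ≡ 0 at y ∈ ∅; common: ∅.
  x = 8: f ≡ 0 at y ∈ {5}; g ≡ 0 at y ∈ ∅; common: ∅.
  x = 9: f ≡ 0 at y ∈ {5}; g ≡ 0 at y ∈ ∅; common: ∅.
  x = 10: f ≡ 0 at y ∈ {5}; g ≡ 0 at y ∈ {2, 9}; common: ∅.
Collecting: common zeros = {(3, 5)}, so the count is 1.
Comparison with the Bézout bound: 1 ≤ 2 = deg(f)·deg(g), as expected for curves with no common component (the affine F_11-count falls short of the bound because intersections may lie at infinity, over extension fields, or carry multiplicity).


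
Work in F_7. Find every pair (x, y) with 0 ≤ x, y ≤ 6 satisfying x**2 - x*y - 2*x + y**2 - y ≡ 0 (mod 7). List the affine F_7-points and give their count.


Affine F_7-points: {(0, 0), (0, 1), (1, 4), (1, 5), (2, 0), (2, 3), (3, 1), (3, 3), (4, 6), (5, 2), (5, 4), (6, 2), (6, 5)}; count = 13.

For each of the 49 pairs (x, y) ∈ F_7², evaluate f(x, y) mod 7. Record the zeros.
  x = 0: [0↦0, 1↦0, 2↦2, 3↦6, 4↦5, 5↦6, 6↦2]  zeros at y ∈ {0, 1}
  x = 1: [0↦6, 1↦5, 2↦6, 3↦2, 4↦0, 5↦0, 6↦2]  zeros at y ∈ {4, 5}
  x = 2: [0↦0, 1↦5, 2↦5, 3↦0, 4↦4, 5↦3, 6↦4]  zeros at y ∈ {0, 3}
  x = 3: [0↦3, 1↦0, 2↦6, 3↦0, 4↦3, 5↦1, 6↦1]  zeros at y ∈ {1, 3}
  x = 4: [0↦1, 1↦4, 2↦2, 3↦2, 4↦4, 5↦1, 6↦0]  zeros at y ∈ {6}
  x = 5: [0↦1, 1↦3, 2↦0, 3↦6, 4↦0, 5↦3, 6↦1]  zeros at y ∈ {2, 4}
  x = 6: [0↦3, 1↦4, 2↦0, 3↦5, 4↦5, 5↦0, 6↦4]  zeros at y ∈ {2, 5}
Collecting zeros: affine points = {(0, 0), (0, 1), (1, 4), (1, 5), (2, 0), (2, 3), (3, 1), (3, 3), (4, 6), (5, 2), (5, 4), (6, 2), (6, 5)}.
Total count |C(F_7)_aff| = 13.


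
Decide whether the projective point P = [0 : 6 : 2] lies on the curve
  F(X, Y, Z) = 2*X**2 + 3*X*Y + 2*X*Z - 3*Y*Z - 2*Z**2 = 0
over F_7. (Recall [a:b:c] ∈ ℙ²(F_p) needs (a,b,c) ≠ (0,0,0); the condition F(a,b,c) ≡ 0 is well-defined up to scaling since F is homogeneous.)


F(0,6,2) ≡ 5 (mod 7); P is NOT on the curve.

Evaluate F(0, 6, 2) term-by-term (mod 7).
  2*X**2 ↦ 2·0·1·1 = 0
  3*X*Y ↦ 3·0·6·1 = 0
  2*X*Z ↦ 2·0·1·2 = 0
  -3*Y*Z ↦ -3·1·6·2 = -36
  -2*Z**2 ↦ -2·1·1·4 = -8
Sum: F(0, 6, 2) = (0) + (0) + (0) + (-36) + (-8) = -44.
Reducing mod 7: -44 ≡ 5 (mod 7).
Since F(a, b, c) ≡ 5 ≠ 0 (mod 7), P does NOT lie on the curve.


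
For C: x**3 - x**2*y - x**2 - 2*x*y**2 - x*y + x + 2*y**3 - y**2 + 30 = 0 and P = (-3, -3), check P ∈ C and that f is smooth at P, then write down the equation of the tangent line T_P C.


Tangent line at P: x + 18*y + 57 = 0.

Step 1: f(-3, -3) = 0, so P lies on C.
Step 2: partial derivatives
  f_x(x, y) = 3*x**2 - 2*x*y - 2*x - 2*y**2 - y + 1, f_y(x, y) = -x**2 - 4*x*y - x + 6*y**2 - 2*y.
  f_x(P) = 1, f_y(P) = 18 (gradient nonzero, so P is smooth).
Step 3: tangent line at P: 1·(x − -3) + 18·(y − -3) = 0.
Expanding: x + 18*y + 57 = 0.


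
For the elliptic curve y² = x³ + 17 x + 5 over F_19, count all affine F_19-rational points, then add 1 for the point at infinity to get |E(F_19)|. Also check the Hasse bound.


Affine points = {(0, 9), (0, 10), (1, 2), (1, 17), (2, 3), (2, 16), (3, 8), (3, 11), (4, 2), (4, 17), (5, 5), (5, 14), (6, 0), (7, 7), (7, 12), (8, 8), (8, 11), (10, 4), (10, 15), (14, 2), (14, 17), (15, 5), (15, 14), (17, 1), (17, 18), (18, 5), (18, 14)}; affine count = 27; |E(F_19)| = 28.

Discriminant check: Δ ∝ 4a³ + 27b² = 4·17³ + 27·5² = 4·4913 + 27·25 ≡ 16 (mod 19). Nonzero ⇒ E is nonsingular.
For each x ∈ F_19, compute rhs = x³ + 17·x + 5 mod 19, then count y ∈ F_19 with y² ≡ rhs.
  x = 0: rhs = 5, matching y values: 9, 10 (2 points).
  x = 1: rhs = 4, matching y values: 2, 17 (2 points).
  x = 2: rhs = 9, matching y values: 3, 16 (2 points).
  x = 3: rhs = 7, matching y values: 8, 11 (2 points).
  x = 4: rhs = 4, matching y values: 2, 17 (2 points).
  x = 5: rhs = 6, matching y values: 5, 14 (2 points).
  x = 6: rhs = 0, matching y values: 0 (1 points).
  x = 7: rhs = 11, matching y values: 7, 12 (2 points).
  x = 8: rhs = 7, matching y values: 8, 11 (2 points).
  x = 9: rhs = 13, matching y values: none (0 points).
  x = 10: rhs = 16, matching y values: 4, 15 (2 points).
  x = 11: rhs = 3, matching y values: none (0 points).
  x = 12: rhs = 18, matching y values: none (0 points).
  x = 13: rhs = 10, matching y values: none (0 points).
  x = 14: rhs = 4, matching y values: 2, 17 (2 points).
  x = 15: rhs = 6, matching y values: 5, 14 (2 points).
  x = 16: rhs = 3, matching y values: none (0 points).
  x = 17: rhs = 1, matching y values: 1, 18 (2 points).
  x = 18: rhs = 6, matching y values: 5, 14 (2 points).
Total affine count: 27.
Full point count |E(F_19)| = 27 + 1 = 28.
Hasse bound: |28 − (19+1)| = |8| = 8 ≤ 2√19 ≈ 8.7178 ✓.


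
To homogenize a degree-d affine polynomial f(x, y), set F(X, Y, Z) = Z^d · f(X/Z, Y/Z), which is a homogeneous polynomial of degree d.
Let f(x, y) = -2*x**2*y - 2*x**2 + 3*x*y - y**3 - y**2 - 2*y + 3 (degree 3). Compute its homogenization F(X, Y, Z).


F(X, Y, Z) = -2*X**2*Y - 2*X**2*Z + 3*X*Y*Z - Y**3 - Y**2*Z - 2*Y*Z**2 + 3*Z**3

deg(f) = 3.
Substitute x = X/Z, y = Y/Z into f, then multiply by Z^3.
  monomial -2·x^2·y^1 ↦ -2·X^2·Y^1·Z^0.
  monomial -2·x^2·y^0 ↦ -2·X^2·Y^0·Z^1.
  monomial 3·x^1·y^1 ↦ 3·X^1·Y^1·Z^1.
  monomial -1·x^0·y^3 ↦ -1·X^0·Y^3·Z^0.
  monomial -1·x^0·y^2 ↦ -1·X^0·Y^2·Z^1.
  monomial -2·x^0·y^1 ↦ -2·X^0·Y^1·Z^2.
  monomial 3·x^0·y^0 ↦ 3·X^0·Y^0·Z^3.
Collecting: F(X, Y, Z) = -2*X**2*Y - 2*X**2*Z + 3*X*Y*Z - Y**3 - Y**2*Z - 2*Y*Z**2 + 3*Z**3.


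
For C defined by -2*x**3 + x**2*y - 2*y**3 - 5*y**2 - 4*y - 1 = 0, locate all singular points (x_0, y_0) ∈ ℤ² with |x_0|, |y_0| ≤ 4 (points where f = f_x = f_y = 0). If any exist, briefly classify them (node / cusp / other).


Singular points: {(0, -1)}; classification: node.

Compute partial derivatives:
  f_x = -6*x**2 + 2*x*y.
  f_y = x**2 - 6*y**2 - 10*y - 4.
Scan x_0 ∈ {−4, ..., 4}. For each x_0, f_y(x_0, y) is a polynomial in y; find its integer roots y ∈ {−4, ..., 4}, then test f_x and f at those candidates.
  x = -4: f_y(-4, y) = -6*y**2 - 10*y + 12; no integer root y with |y| ≤ 4.
  x = -3: f_y(-3, y) = -6*y**2 - 10*y + 5; no integer root y with |y| ≤ 4.
  x = -2: f_y(-2, y) = -6*y**2 - 10*y; vanishes at y ∈ {0}. (-2, 0): f_x = -24 ≠ 0.
  x = -1: f_y(-1, y) = -6*y**2 - 10*y - 3; no integer root y with |y| ≤ 4.
  x = 0: f_y(0, y) = -6*y**2 - 10*y - 4; vanishes at y ∈ {-1}. (0, -1): f_x = 0, f = 0 — SINGULAR.
  x = 1: f_y(1, y) = -6*y**2 - 10*y - 3; no integer root y with |y| ≤ 4.
  x = 2: f_y(2, y) = -6*y**2 - 10*y; vanishes at y ∈ {0}. (2, 0): f_x = -24 ≠ 0.
  x = 3: f_y(3, y) = -6*y**2 - 10*y + 5; no integer root y with |y| ≤ 4.
  x = 4: f_y(4, y) = -6*y**2 - 10*y + 12; no integer root y with |y| ≤ 4.
Only singular point on the grid: (0, -1).
Classify: substitute x = 0 + u, y = -1 + v and expand: f = -2*u**3 + u**2*v - u**2 - 2*v**3 + v**2.
No constant or linear terms (consistent with a singular point). Quadratic part: -u**2 + v**2. Cubic part: -2*u**3 + u**2*v - 2*v**3.
The quadratic part v**2 - u**2 = (v − u)(v + u) splits into two distinct linear factors, so there are two distinct tangent lines y − -1 = ±(x − 0) — this is a node (ordinary double point).
Classification: node.


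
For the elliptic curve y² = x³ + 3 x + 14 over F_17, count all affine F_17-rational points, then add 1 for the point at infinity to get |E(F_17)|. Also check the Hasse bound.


Affine points = {(1, 1), (1, 16), (3, 4), (3, 13), (5, 1), (5, 16), (7, 2), (7, 15), (11, 1), (11, 16), (15, 0)}; affine count = 11; |E(F_17)| = 12.

Discriminant check: Δ ∝ 4a³ + 27b² = 4·3³ + 27·14² = 4·27 + 27·196 ≡ 11 (mod 17). Nonzero ⇒ E is nonsingular.
For each x ∈ F_17, compute rhs = x³ + 3·x + 14 mod 17, then count y ∈ F_17 with y² ≡ rhs.
  x = 0: rhs = 14, matching y values: none (0 points).
  x = 1: rhs = 1, matching y values: 1, 16 (2 points).
  x = 2: rhs = 11, matching y values: none (0 points).
  x = 3: rhs = 16, matching y values: 4, 13 (2 points).
  x = 4: rhs = 5, matching y values: none (0 points).
  x = 5: rhs = 1, matching y values: 1, 16 (2 points).
  x = 6: rhs = 10, matching y values: none (0 points).
  x = 7: rhs = 4, matching y values: 2, 15 (2 points).
  x = 8: rhs = 6, matching y values: none (0 points).
  x = 9: rhs = 5, matching y values: none (0 points).
  x = 10: rhs = 7, matching y values: none (0 points).
  x = 11: rhs = 1, matching y values: 1, 16 (2 points).
  x = 12: rhs = 10, matching y values: none (0 points).
  x = 13: rhs = 6, matching y values: none (0 points).
  x = 14: rhs = 12, matching y values: none (0 points).
  x = 15: rhs = 0, matching y values: 0 (1 points).
  x = 16: rhs = 10, matching y values: none (0 points).
Total affine count: 11.
Full point count |E(F_17)| = 11 + 1 = 12.
Hasse bound: |12 − (17+1)| = |-6| = 6 ≤ 2√17 ≈ 8.2462 ✓.


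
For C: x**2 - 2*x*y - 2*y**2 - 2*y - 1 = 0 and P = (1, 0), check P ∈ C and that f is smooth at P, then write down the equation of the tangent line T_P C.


Tangent line at P: 2*x - 4*y - 2 = 0.

Step 1: f(1, 0) = 0, so P lies on C.
Step 2: partial derivatives
  f_x(x, y) = 2*x - 2*y, f_y(x, y) = -2*x - 4*y - 2.
  f_x(P) = 2, f_y(P) = -4 (gradient nonzero, so P is smooth).
Step 3: tangent line at P: 2·(x − 1) + -4·(y − 0) = 0.
Expanding: 2*x - 4*y - 2 = 0.


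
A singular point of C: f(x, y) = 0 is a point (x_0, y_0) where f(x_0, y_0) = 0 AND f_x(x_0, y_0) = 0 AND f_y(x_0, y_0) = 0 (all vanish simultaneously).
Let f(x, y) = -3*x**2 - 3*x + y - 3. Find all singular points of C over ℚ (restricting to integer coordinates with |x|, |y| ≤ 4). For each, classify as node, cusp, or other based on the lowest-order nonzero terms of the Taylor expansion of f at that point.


No singular points in the scanned grid; C is smooth there.

Compute partial derivatives:
  f_x = -6*x - 3.
  f_y = 1.
f_y = 1 is a nonzero constant, so f_y never vanishes: no point (x, y) can satisfy f = f_x = f_y = 0. In particular no (x, y) ∈ {−4, ..., 4}² is singular; the curve is smooth.


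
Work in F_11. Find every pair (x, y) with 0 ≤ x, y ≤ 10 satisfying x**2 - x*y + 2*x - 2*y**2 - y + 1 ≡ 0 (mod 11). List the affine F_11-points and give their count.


Affine F_11-points: {(0, 6), (0, 10), (1, 1), (1, 9), (2, 7), (2, 8), (3, 2), (3, 7), (4, 6), (4, 8), (5, 3), (5, 5), (6, 4), (6, 9), (7, 3), (7, 4), (8, 2), (8, 10), (9, 1), (9, 5), (10, 0)}; count = 21.

For each of the 121 pairs (x, y) ∈ F_11², evaluate f(x, y) mod 11. Record the zeros.
  x = 0: [0↦1, 1↦9, 2↦2, 3↦2, 4↦9, 5↦1, 6↦0, 7↦6, 8↦8, 9↦6, 10↦0]  zeros at y ∈ {6, 10}
  x = 1: [0↦4, 1↦0, 2↦3, 3↦2, 4↦8, 5↦10, 6↦8, 7↦2, 8↦3, 9↦0, 10↦4]  zeros at y ∈ {1, 9}
  x = 2: [0↦9, 1↦4, 2↦6, 3↦4, 4↦9, 5↦10, 6↦7, 7↦0, 8↦0, 9↦7, 10↦10]  zeros at y ∈ {7, 8}
  x = 3: [0↦5, 1↦10, 2↦0, 3↦8, 4↦1, 5↦1, 6↦8, 7↦0, 8↦10, 9↦5, 10↦7]  zeros at y ∈ {2, 7}
  x = 4: [0↦3, 1↦7, 2↦7, 3↦3, 4↦6, 5↦5, 6↦0, 7↦2, 8↦0, 9↦5, 10↦6]  zeros at y ∈ {6, 8}
  x = 5: [0↦3, 1↦6, 2↦5, 3↦0, 4↦2, 5↦0, 6↦5, 7↦6, 8↦3, 9↦7, 10↦7]  zeros at y ∈ {3, 5}
  x = 6: [0↦5, 1↦7, 2↦5, 3↦10, 4↦0, 5↦8, 6↦1, 7↦1, 8↦8, 9↦0, 10↦10]  zeros at y ∈ {4, 9}
  x = 7: [0↦9, 1↦10, 2↦7, 3↦0, 4↦0, 5↦7, 6↦10, 7↦9, 8↦4, 9↦6, 10↦4]  zeros at y ∈ {3, 4}
  x = 8: [0↦4, 1↦4, 2↦0, 3↦3, 4↦2, 5↦8, 6↦10, 7↦8, 8↦2, 9↦3, 10↦0]  zeros at y ∈ {2, 10}
  x = 9: [0↦1, 1↦0, 2↦6, 3↦8, 4↦6, 5↦0, 6↦1, 7↦9, 8↦2, 9↦2, 10↦9]  zeros at y ∈ {1, 5}
  x = 10: [0↦0, 1↦9, 2↦3, 3↦4, 4↦1, 5↦5, 6↦5, 7↦1, 8↦4, 9↦3, 10↦9]  zeros at y ∈ {0}
Collecting zeros: affine points = {(0, 6), (0, 10), (1, 1), (1, 9), (2, 7), (2, 8), (3, 2), (3, 7), (4, 6), (4, 8), (5, 3), (5, 5), (6, 4), (6, 9), (7, 3), (7, 4), (8, 2), (8, 10), (9, 1), (9, 5), (10, 0)}.
Total count |C(F_11)_aff| = 21.


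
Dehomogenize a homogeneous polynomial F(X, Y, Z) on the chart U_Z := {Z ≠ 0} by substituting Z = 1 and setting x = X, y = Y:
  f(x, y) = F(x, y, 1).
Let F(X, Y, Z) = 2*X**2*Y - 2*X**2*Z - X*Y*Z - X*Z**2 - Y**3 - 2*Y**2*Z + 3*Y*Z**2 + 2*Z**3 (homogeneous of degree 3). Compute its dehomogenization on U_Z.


f(x, y) = 2*x**2*y - 2*x**2 - x*y - x - y**3 - 2*y**2 + 3*y + 2

On U_Z we set Z = 1. Each monomial c·X^i·Y^j·Z^k in F becomes c·x^i·y^j·1^k = c·x^i·y^j.
Substituting Z = 1: F(X, Y, 1) = 2*x**2*y - 2*x**2 - x*y - x - y**3 - 2*y**2 + 3*y + 2.
Note: deg(f) ≤ deg(F) = 3; strict inequality happens when F is divisible by Z (lost terms).


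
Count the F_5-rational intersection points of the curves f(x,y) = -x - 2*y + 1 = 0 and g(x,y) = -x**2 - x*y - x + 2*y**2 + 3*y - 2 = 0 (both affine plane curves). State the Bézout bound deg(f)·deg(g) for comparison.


Common zeros: {(0, 3)}; count = 1; Bézout bound = 2.

deg(f) = 1, deg(g) = 2, so Bézout bound = 2.
Scan x ∈ F_5. For each x, list the y ∈ F_5 with f(x, y) ≡ 0 and those with g(x, y) ≡ 0 (mod 5); the common zeros in that column are the intersection.
  x = 0: f ≡ 0 at y ∈ {3}; g ≡ 0 at y ∈ {3}; common: {3}.
  x = 1: f ≡ 0 at y ∈ {0}; g ≡ 0 at y ∈ {1, 3}; common: ∅.
  x = 2: f ≡ 0 at y ∈ {2}; g ≡ 0 at y ∈ {1}; common: ∅.
  x = 3: f ≡ 0 at y ∈ {4}; g ≡ 0 at y ∈ ∅; common: ∅.
  x = 4: f ≡ 0 at y ∈ {1}; g ≡ 0 at y ∈ ∅; common: ∅.
Collecting: common zeros = {(0, 3)}, so the count is 1.
Comparison with the Bézout bound: 1 ≤ 2 = deg(f)·deg(g), as expected for curves with no common component (the affine F_5-count falls short of the bound because intersections may lie at infinity, over extension fields, or carry multiplicity).


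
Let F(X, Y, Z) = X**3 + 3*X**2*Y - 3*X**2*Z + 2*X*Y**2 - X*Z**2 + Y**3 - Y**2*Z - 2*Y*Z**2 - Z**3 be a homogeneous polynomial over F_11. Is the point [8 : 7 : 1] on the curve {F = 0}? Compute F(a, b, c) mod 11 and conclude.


F(8,7,1) ≡ 2 (mod 11); P is NOT on the curve.

Evaluate F(8, 7, 1) term-by-term (mod 11).
  X**3 ↦ 1·512·1·1 = 512
  3*X**2*Y ↦ 3·64·7·1 = 1344
  -3*X**2*Z ↦ -3·64·1·1 = -192
  2*X*Y**2 ↦ 2·8·49·1 = 784
  -X*Z**2 ↦ -1·8·1·1 = -8
  Y**3 ↦ 1·1·343·1 = 343
  -Y**2*Z ↦ -1·1·49·1 = -49
  -2*Y*Z**2 ↦ -2·1·7·1 = -14
  -Z**3 ↦ -1·1·1·1 = -1
Sum: F(8, 7, 1) = (512) + (1344) + (-192) + (784) + (-8) + (343) + (-49) + (-14) + (-1) = 2719.
Reducing mod 11: 2719 ≡ 2 (mod 11).
Since F(a, b, c) ≡ 2 ≠ 0 (mod 11), P does NOT lie on the curve.


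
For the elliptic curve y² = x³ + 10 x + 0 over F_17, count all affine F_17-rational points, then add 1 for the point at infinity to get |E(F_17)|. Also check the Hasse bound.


Affine points = {(0, 0), (4, 6), (4, 11), (6, 2), (6, 15), (11, 8), (11, 9), (13, 7), (13, 10)}; affine count = 9; |E(F_17)| = 10.

Discriminant check: Δ ∝ 4a³ + 27b² = 4·10³ + 27·0² = 4·1000 + 27·0 ≡ 5 (mod 17). Nonzero ⇒ E is nonsingular.
For each x ∈ F_17, compute rhs = x³ + 10·x + 0 mod 17, then count y ∈ F_17 with y² ≡ rhs.
  x = 0: rhs = 0, matching y values: 0 (1 points).
  x = 1: rhs = 11, matching y values: none (0 points).
  x = 2: rhs = 11, matching y values: none (0 points).
  x = 3: rhs = 6, matching y values: none (0 points).
  x = 4: rhs = 2, matching y values: 6, 11 (2 points).
  x = 5: rhs = 5, matching y values: none (0 points).
  x = 6: rhs = 4, matching y values: 2, 15 (2 points).
  x = 7: rhs = 5, matching y values: none (0 points).
  x = 8: rhs = 14, matching y values: none (0 points).
  x = 9: rhs = 3, matching y values: none (0 points).
  x = 10: rhs = 12, matching y values: none (0 points).
  x = 11: rhs = 13, matching y values: 8, 9 (2 points).
  x = 12: rhs = 12, matching y values: none (0 points).
  x = 13: rhs = 15, matching y values: 7, 10 (2 points).
  x = 14: rhs = 11, matching y values: none (0 points).
  x = 15: rhs = 6, matching y values: none (0 points).
  x = 16: rhs = 6, matching y values: none (0 points).
Total affine count: 9.
Full point count |E(F_17)| = 9 + 1 = 10.
Hasse bound: |10 − (17+1)| = |-8| = 8 ≤ 2√17 ≈ 8.2462 ✓.
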